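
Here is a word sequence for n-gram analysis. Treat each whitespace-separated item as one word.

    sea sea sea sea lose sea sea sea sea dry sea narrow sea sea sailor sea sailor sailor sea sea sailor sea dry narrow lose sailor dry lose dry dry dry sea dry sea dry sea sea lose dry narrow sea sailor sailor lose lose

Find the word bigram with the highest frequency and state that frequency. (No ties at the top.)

"sea sea", 9 times

Bigram frequencies (highest first):
  sea sea: 9
  sea dry: 4
  dry sea: 4
  sea sailor: 4
  sailor sea: 3
  sea lose: 2
  … (13 more, each ≤ 2)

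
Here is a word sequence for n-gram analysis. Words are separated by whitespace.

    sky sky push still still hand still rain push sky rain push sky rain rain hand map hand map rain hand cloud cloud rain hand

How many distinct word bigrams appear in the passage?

25 tokens → 24 bigram windows in total.
Repeated bigrams (each contributes count−1 duplicates):
  rain hand: 3
  hand map: 2
  push sky: 2
  rain push: 2
  sky rain: 2
6 duplicate windows → 24 − 6 = 18 distinct.

18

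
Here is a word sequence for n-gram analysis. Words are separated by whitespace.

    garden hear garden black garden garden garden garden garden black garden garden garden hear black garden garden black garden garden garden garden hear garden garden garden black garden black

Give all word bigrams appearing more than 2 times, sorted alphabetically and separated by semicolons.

black garden; garden black; garden garden; garden hear

Bigram counts meeting the condition (more than 2 times):
  black garden: 5
  garden black: 5
  garden garden: 12
  garden hear: 3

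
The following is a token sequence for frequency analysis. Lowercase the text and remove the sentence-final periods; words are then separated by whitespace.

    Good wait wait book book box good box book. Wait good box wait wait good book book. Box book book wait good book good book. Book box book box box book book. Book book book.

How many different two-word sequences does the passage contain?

14

35 tokens → 34 bigram windows in total.
Repeated bigrams (each contributes count−1 duplicates):
  book book: 8
  book box: 4
  box book: 4
  good book: 3
  wait good: 3
  book wait: 2
  good box: 2
  wait wait: 2
20 duplicate windows → 34 − 20 = 14 distinct.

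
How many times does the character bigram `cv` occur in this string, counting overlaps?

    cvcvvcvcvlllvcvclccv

Sliding a length-2 window over the 20 characters (19 positions):
  position 1–2: cv
  position 3–4: cv
  position 6–7: cv
  position 8–9: cv
  position 14–15: cv
  position 19–20: cv

6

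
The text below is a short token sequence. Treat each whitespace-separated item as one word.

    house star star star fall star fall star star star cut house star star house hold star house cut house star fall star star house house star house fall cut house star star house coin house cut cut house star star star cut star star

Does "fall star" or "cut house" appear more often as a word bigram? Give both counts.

"fall star": 3 occurrences
"cut house": 4 occurrences

"cut house" (4 vs 3)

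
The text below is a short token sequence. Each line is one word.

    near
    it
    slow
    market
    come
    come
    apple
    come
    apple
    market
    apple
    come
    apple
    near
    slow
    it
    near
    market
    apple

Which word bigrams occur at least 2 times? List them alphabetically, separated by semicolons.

Bigram counts meeting the condition (at least 2 times):
  apple come: 2
  come apple: 3
  market apple: 2

apple come; come apple; market apple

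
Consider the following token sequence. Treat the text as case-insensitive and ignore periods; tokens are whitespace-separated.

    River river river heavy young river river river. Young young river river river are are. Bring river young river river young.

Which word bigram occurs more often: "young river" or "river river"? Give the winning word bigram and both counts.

"river river" (7 vs 3)

"young river": 3 occurrences
"river river": 7 occurrences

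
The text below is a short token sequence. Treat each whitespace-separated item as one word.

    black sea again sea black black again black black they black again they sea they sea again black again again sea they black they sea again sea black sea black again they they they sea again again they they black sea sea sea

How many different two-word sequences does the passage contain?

15

43 tokens → 42 bigram windows in total.
Repeated bigrams (each contributes count−1 duplicates):
  black again: 4
  sea again: 4
  they sea: 4
  again sea: 3
  again they: 3
  black sea: 3
  sea black: 3
  they black: 3
  … (7 more repeated)
27 duplicate windows → 42 − 27 = 15 distinct.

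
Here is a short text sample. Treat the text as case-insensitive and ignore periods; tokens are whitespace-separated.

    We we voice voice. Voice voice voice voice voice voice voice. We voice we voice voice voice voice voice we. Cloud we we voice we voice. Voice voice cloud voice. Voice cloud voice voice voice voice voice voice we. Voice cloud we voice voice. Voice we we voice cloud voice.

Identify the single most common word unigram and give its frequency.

Unigram frequencies (highest first):
  voice: 33
  we: 12
  cloud: 5

"voice", 33 times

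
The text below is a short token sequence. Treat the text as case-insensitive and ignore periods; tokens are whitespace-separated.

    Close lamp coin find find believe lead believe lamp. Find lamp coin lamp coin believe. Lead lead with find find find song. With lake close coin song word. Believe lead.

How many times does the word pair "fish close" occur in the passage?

Scanning the 29 overlapping bigram windows for "fish close":
  (none found)

0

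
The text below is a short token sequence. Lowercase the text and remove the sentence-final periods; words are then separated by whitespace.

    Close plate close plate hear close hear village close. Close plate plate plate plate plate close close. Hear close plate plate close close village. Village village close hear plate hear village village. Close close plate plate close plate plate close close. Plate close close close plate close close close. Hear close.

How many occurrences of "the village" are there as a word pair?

0

Scanning the 50 overlapping bigram windows for "the village":
  (none found)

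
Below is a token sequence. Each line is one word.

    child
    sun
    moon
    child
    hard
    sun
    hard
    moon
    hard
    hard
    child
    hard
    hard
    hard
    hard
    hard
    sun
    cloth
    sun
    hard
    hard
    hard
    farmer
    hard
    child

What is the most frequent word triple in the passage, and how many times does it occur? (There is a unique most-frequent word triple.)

Trigram frequencies (highest first):
  hard hard hard: 4
  child sun moon: 1
  sun moon child: 1
  moon child hard: 1
  child hard sun: 1
  hard sun hard: 1
  … (14 more, each ≤ 1)

"hard hard hard", 4 times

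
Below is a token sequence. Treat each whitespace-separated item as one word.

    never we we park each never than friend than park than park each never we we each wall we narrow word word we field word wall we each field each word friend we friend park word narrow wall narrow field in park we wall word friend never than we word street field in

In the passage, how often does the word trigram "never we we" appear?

2

Scanning the 51 overlapping trigram windows for "never we we":
  position 1–3: never we we
  position 14–16: never we we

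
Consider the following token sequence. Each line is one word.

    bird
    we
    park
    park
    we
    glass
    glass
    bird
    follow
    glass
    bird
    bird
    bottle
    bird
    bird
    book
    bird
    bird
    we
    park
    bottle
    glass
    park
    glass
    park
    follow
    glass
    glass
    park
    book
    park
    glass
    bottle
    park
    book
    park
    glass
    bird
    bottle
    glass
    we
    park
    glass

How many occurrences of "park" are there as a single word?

Scanning the 43 tokens for "park":
  position 3: park
  position 4: park
  position 20: park
  position 23: park
  position 25: park
  position 29: park
  position 31: park
  position 34: park
  position 36: park
  position 42: park

10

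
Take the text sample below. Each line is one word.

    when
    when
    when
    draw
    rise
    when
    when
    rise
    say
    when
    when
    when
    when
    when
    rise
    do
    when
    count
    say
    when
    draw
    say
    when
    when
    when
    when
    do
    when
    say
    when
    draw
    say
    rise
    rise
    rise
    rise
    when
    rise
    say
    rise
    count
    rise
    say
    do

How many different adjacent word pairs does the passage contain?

44 tokens → 43 bigram windows in total.
Repeated bigrams (each contributes count−1 duplicates):
  when when: 10
  say when: 4
  rise rise: 3
  rise say: 3
  when draw: 3
  when rise: 3
  do when: 2
  draw say: 2
  … (2 more repeated)
24 duplicate windows → 43 − 24 = 19 distinct.

19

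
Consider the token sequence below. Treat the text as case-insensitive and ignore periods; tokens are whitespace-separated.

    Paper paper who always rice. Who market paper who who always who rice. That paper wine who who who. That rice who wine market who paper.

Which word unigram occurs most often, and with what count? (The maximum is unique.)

"who", 10 times

Unigram frequencies (highest first):
  who: 10
  paper: 5
  rice: 3
  always: 2
  market: 2
  that: 2
  … (1 more, each ≤ 2)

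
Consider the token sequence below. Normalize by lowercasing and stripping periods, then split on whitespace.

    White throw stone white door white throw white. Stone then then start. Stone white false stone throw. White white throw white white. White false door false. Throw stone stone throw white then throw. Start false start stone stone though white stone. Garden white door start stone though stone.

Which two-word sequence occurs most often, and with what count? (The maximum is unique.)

"throw white", 4 times

Bigram frequencies (highest first):
  throw white: 4
  white throw: 3
  start stone: 3
  white white: 3
  throw stone: 2
  stone white: 2
  … (24 more, each ≤ 2)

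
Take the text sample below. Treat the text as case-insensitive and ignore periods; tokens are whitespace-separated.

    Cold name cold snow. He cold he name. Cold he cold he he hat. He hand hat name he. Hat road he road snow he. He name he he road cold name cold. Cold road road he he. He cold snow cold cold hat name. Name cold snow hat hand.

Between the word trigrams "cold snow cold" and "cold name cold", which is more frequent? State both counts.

"cold name cold" (2 vs 1)

"cold snow cold": 1 occurrence
"cold name cold": 2 occurrences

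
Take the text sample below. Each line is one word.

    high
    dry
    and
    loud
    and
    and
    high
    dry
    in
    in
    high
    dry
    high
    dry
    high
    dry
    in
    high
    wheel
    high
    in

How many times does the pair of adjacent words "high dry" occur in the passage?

Scanning the 20 overlapping bigram windows for "high dry":
  position 1–2: high dry
  position 7–8: high dry
  position 11–12: high dry
  position 13–14: high dry
  position 15–16: high dry

5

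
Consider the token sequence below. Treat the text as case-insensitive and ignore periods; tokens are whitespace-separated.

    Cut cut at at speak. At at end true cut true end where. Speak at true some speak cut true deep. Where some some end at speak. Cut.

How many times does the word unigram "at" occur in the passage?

6

Scanning the 28 tokens for "at":
  position 3: at
  position 4: at
  position 6: at
  position 7: at
  position 15: at
  position 26: at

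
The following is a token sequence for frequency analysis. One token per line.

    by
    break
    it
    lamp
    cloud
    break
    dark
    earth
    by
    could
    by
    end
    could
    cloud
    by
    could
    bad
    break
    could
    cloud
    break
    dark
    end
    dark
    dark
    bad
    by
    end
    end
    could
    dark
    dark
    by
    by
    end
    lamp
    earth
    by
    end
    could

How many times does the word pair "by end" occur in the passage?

Scanning the 39 overlapping bigram windows for "by end":
  position 11–12: by end
  position 27–28: by end
  position 34–35: by end
  position 38–39: by end

4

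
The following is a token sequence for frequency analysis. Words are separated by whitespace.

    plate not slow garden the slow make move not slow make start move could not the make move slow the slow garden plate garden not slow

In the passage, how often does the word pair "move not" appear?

Scanning the 25 overlapping bigram windows for "move not":
  position 8–9: move not

1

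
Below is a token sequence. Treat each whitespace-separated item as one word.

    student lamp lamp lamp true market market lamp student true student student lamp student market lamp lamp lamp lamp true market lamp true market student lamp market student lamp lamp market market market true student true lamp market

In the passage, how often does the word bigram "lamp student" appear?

2

Scanning the 37 overlapping bigram windows for "lamp student":
  position 8–9: lamp student
  position 13–14: lamp student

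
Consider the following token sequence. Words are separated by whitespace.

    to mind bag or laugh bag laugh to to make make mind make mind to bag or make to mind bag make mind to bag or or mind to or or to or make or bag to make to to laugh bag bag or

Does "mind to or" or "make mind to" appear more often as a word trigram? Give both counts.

"mind to or": 1 occurrence
"make mind to": 2 occurrences

"make mind to" (2 vs 1)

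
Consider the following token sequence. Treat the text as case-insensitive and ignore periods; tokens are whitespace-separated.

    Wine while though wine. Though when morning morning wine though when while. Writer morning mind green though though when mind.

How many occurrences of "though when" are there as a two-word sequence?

3

Scanning the 19 overlapping bigram windows for "though when":
  position 5–6: though when
  position 10–11: though when
  position 18–19: though when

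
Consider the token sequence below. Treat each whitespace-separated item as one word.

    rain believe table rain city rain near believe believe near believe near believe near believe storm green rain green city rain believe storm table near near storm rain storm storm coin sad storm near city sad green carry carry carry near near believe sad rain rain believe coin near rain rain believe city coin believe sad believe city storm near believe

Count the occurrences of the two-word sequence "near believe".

6

Scanning the 60 overlapping bigram windows for "near believe":
  position 7–8: near believe
  position 10–11: near believe
  position 12–13: near believe
  position 14–15: near believe
  position 42–43: near believe
  position 60–61: near believe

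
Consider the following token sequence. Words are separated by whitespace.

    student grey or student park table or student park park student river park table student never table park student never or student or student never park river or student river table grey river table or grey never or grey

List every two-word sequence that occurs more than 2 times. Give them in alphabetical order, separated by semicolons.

Bigram counts meeting the condition (more than 2 times):
  or student: 5
  student never: 3

or student; student never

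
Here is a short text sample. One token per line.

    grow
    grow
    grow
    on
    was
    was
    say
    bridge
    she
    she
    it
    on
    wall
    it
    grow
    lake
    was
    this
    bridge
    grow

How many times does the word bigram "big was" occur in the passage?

Scanning the 19 overlapping bigram windows for "big was":
  (none found)

0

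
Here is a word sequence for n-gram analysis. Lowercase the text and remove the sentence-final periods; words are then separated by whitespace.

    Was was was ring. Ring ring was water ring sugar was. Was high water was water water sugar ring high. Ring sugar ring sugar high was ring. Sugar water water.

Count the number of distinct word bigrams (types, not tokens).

30 tokens → 29 bigram windows in total.
Repeated bigrams (each contributes count−1 duplicates):
  ring sugar: 4
  was was: 3
  ring ring: 2
  sugar ring: 2
  was ring: 2
  was water: 2
  water water: 2
10 duplicate windows → 29 − 10 = 19 distinct.

19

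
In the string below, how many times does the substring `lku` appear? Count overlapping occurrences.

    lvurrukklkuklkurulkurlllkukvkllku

5

Sliding a length-3 window over the 33 characters (31 positions):
  position 9–11: lku
  position 13–15: lku
  position 18–20: lku
  position 24–26: lku
  position 31–33: lku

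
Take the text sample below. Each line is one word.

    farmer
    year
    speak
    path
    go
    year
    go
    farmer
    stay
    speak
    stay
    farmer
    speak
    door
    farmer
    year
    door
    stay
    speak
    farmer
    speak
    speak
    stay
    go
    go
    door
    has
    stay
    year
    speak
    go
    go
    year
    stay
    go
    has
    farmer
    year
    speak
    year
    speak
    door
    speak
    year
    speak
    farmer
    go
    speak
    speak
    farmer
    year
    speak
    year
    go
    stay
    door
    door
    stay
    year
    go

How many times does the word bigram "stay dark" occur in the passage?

Scanning the 59 overlapping bigram windows for "stay dark":
  (none found)

0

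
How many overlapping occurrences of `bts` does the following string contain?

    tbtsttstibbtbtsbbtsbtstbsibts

5

Sliding a length-3 window over the 29 characters (27 positions):
  position 2–4: bts
  position 13–15: bts
  position 17–19: bts
  position 20–22: bts
  position 27–29: bts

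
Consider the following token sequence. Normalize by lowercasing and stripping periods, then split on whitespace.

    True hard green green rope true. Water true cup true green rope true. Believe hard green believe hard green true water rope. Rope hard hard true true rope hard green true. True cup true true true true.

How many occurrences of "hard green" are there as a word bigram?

4

Scanning the 36 overlapping bigram windows for "hard green":
  position 2–3: hard green
  position 15–16: hard green
  position 18–19: hard green
  position 29–30: hard green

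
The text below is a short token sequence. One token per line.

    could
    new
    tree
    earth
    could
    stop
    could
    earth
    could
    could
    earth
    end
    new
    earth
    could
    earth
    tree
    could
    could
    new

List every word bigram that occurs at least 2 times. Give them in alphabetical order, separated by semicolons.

could could; could earth; could new; earth could

Bigram counts meeting the condition (at least 2 times):
  could could: 2
  could earth: 3
  could new: 2
  earth could: 3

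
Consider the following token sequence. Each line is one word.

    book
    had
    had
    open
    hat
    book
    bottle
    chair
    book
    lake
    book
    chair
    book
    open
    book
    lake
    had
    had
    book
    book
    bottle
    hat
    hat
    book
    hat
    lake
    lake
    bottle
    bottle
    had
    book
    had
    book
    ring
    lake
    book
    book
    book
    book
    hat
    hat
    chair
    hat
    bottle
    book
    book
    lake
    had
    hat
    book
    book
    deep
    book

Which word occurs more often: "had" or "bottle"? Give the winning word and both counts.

"had": 7 occurrences
"bottle": 5 occurrences

"had" (7 vs 5)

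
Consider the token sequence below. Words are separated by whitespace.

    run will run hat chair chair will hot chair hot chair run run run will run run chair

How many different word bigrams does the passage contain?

12

18 tokens → 17 bigram windows in total.
Repeated bigrams (each contributes count−1 duplicates):
  run run: 3
  hot chair: 2
  run will: 2
  will run: 2
5 duplicate windows → 17 − 5 = 12 distinct.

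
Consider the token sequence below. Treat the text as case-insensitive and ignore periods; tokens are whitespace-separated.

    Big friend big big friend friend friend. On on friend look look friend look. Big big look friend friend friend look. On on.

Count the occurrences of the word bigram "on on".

Scanning the 22 overlapping bigram windows for "on on":
  position 8–9: on on
  position 22–23: on on

2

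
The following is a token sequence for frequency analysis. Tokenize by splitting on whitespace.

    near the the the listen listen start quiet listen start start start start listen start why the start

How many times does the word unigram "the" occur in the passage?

4

Scanning the 18 tokens for "the":
  position 2: the
  position 3: the
  position 4: the
  position 17: the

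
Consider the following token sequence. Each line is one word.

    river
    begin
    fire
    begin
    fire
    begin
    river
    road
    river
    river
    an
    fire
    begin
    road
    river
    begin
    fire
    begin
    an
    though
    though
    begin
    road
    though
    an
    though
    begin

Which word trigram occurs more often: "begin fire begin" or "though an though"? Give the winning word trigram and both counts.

"begin fire begin" (3 vs 1)

"begin fire begin": 3 occurrences
"though an though": 1 occurrence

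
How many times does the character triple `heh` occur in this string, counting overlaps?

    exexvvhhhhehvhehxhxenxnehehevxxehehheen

4

Sliding a length-3 window over the 39 characters (37 positions):
  position 10–12: heh
  position 14–16: heh
  position 25–27: heh
  position 33–35: heh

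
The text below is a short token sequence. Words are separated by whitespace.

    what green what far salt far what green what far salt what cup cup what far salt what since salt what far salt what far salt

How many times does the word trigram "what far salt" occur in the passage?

Scanning the 24 overlapping trigram windows for "what far salt":
  position 3–5: what far salt
  position 9–11: what far salt
  position 15–17: what far salt
  position 21–23: what far salt
  position 24–26: what far salt

5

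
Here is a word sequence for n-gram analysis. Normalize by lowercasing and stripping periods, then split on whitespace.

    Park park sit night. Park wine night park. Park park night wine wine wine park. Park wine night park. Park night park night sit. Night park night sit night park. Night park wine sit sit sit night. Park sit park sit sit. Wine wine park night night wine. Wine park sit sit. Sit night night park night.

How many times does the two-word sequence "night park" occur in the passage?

9

Scanning the 56 overlapping bigram windows for "night park":
  position 4–5: night park
  position 7–8: night park
  position 18–19: night park
  position 21–22: night park
  position 25–26: night park
  position 29–30: night park
  position 31–32: night park
  position 37–38: night park
  position 55–56: night park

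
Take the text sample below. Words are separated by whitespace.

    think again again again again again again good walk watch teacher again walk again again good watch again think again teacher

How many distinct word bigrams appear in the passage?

21 tokens → 20 bigram windows in total.
Repeated bigrams (each contributes count−1 duplicates):
  again again: 6
  again good: 2
  think again: 2
7 duplicate windows → 20 − 7 = 13 distinct.

13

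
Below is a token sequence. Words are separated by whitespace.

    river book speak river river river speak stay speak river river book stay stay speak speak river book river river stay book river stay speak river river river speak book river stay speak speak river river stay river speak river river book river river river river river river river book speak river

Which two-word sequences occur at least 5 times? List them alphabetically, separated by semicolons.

Bigram counts meeting the condition (at least 5 times):
  river book: 5
  river river: 14
  speak river: 7

river book; river river; speak river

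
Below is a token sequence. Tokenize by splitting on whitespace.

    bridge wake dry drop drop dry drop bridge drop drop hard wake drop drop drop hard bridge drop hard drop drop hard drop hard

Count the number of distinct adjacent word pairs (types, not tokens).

24 tokens → 23 bigram windows in total.
Repeated bigrams (each contributes count−1 duplicates):
  drop drop: 5
  drop hard: 5
  bridge drop: 2
  dry drop: 2
  hard drop: 2
11 duplicate windows → 23 − 11 = 12 distinct.

12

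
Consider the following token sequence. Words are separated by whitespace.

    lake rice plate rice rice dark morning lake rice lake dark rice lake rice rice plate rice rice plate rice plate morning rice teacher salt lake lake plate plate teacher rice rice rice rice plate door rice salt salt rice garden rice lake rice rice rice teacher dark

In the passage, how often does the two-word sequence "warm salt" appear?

0

Scanning the 47 overlapping bigram windows for "warm salt":
  (none found)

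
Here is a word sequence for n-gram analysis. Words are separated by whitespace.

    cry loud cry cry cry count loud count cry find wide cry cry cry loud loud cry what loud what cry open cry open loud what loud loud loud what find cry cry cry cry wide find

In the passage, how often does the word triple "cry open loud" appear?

1

Scanning the 35 overlapping trigram windows for "cry open loud":
  position 23–25: cry open loud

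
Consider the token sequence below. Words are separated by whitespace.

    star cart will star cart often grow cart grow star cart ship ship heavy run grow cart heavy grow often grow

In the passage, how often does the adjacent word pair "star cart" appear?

3

Scanning the 20 overlapping bigram windows for "star cart":
  position 1–2: star cart
  position 4–5: star cart
  position 10–11: star cart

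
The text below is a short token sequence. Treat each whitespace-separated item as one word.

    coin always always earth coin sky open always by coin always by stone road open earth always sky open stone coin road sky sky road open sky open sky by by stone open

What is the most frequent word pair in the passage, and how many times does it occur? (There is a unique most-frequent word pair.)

"sky open", 3 times

Bigram frequencies (highest first):
  sky open: 3
  coin always: 2
  always by: 2
  by stone: 2
  road open: 2
  open sky: 2
  … (19 more, each ≤ 1)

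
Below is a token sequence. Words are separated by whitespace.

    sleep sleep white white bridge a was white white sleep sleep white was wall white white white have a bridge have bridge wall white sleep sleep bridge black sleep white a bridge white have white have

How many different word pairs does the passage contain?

36 tokens → 35 bigram windows in total.
Repeated bigrams (each contributes count−1 duplicates):
  white white: 4
  sleep sleep: 3
  sleep white: 3
  white have: 3
  a bridge: 2
  wall white: 2
  white sleep: 2
12 duplicate windows → 35 − 12 = 23 distinct.

23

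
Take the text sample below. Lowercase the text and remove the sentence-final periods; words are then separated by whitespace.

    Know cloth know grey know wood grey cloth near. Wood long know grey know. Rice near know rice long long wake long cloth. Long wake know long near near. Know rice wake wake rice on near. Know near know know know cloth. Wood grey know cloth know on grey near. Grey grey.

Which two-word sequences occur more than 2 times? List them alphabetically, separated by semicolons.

Bigram counts meeting the condition (more than 2 times):
  grey know: 3
  know cloth: 3
  know rice: 3
  near know: 4

grey know; know cloth; know rice; near know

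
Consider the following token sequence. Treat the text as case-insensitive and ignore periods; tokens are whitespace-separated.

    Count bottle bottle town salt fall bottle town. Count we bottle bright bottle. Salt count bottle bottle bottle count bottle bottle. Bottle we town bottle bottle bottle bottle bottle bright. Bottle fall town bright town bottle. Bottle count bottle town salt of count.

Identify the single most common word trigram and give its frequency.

Trigram frequencies (highest first):
  bottle bottle bottle: 5
  count bottle bottle: 3
  bottle town salt: 2
  bottle bright bottle: 2
  bottle bottle count: 2
  bottle count bottle: 2
  … (24 more, each ≤ 2)

"bottle bottle bottle", 5 times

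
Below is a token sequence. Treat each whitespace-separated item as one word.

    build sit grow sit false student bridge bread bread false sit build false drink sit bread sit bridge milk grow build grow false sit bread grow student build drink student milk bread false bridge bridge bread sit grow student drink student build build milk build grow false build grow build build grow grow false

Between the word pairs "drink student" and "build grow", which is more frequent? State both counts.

"build grow" (4 vs 2)

"drink student": 2 occurrences
"build grow": 4 occurrences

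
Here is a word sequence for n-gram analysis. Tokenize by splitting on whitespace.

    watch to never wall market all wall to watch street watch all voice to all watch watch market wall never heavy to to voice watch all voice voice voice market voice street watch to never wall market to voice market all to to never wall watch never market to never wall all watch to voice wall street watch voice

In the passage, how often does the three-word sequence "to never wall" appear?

Scanning the 57 overlapping trigram windows for "to never wall":
  position 2–4: to never wall
  position 34–36: to never wall
  position 43–45: to never wall
  position 49–51: to never wall

4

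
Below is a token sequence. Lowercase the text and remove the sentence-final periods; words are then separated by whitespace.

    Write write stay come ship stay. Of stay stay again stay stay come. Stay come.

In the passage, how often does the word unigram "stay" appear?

Scanning the 15 tokens for "stay":
  position 3: stay
  position 6: stay
  position 8: stay
  position 9: stay
  position 11: stay
  position 12: stay
  position 14: stay

7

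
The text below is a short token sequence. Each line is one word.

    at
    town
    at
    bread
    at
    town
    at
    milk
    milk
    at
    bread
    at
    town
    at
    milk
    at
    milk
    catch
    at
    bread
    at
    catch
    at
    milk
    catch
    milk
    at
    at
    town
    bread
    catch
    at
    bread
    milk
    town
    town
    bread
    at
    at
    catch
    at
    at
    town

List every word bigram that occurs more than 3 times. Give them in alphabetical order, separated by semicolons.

Bigram counts meeting the condition (more than 3 times):
  at bread: 4
  at milk: 4
  at town: 5
  bread at: 4
  catch at: 4

at bread; at milk; at town; bread at; catch at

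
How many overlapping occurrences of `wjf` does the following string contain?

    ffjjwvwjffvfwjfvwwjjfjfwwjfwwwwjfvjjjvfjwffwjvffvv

4

Sliding a length-3 window over the 50 characters (48 positions):
  position 7–9: wjf
  position 13–15: wjf
  position 25–27: wjf
  position 31–33: wjf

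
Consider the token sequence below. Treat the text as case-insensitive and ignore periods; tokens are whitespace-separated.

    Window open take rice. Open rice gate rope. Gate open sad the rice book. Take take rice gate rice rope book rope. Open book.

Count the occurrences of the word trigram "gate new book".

Scanning the 22 overlapping trigram windows for "gate new book":
  (none found)

0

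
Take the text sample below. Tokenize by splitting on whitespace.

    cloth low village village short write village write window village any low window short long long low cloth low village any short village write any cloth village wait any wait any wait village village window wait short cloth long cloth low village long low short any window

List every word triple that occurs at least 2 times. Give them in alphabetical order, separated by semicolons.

Trigram counts meeting the condition (at least 2 times):
  cloth low village: 3
  wait any wait: 2

cloth low village; wait any wait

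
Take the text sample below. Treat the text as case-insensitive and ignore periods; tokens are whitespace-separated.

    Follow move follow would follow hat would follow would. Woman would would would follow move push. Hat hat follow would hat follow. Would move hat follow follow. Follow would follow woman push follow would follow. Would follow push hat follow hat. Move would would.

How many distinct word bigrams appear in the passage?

23

44 tokens → 43 bigram windows in total.
Repeated bigrams (each contributes count−1 duplicates):
  follow would: 7
  would follow: 6
  hat follow: 4
  would would: 3
  follow follow: 2
  follow hat: 2
  follow move: 2
  push hat: 2
20 duplicate windows → 43 − 20 = 23 distinct.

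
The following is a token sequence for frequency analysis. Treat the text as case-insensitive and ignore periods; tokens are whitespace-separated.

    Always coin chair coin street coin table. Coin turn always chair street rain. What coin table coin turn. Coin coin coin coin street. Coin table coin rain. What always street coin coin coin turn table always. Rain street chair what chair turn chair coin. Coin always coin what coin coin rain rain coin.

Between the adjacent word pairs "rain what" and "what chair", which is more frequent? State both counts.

"rain what" (2 vs 1)

"rain what": 2 occurrences
"what chair": 1 occurrence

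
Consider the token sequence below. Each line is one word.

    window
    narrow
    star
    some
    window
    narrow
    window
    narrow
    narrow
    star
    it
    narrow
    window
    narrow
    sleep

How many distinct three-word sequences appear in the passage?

15 tokens → 13 trigram windows in total.
Repeated trigrams (each contributes count−1 duplicates):
  narrow window narrow: 2
1 duplicate windows → 13 − 1 = 12 distinct.

12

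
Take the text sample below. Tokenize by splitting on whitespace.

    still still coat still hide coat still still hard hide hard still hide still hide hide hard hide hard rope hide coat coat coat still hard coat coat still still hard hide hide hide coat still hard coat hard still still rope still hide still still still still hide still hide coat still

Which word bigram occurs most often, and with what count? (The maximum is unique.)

Bigram frequencies (highest first):
  still still: 7
  coat still: 6
  still hide: 6
  hide coat: 4
  still hard: 4
  hard hide: 3
  … (12 more, each ≤ 3)

"still still", 7 times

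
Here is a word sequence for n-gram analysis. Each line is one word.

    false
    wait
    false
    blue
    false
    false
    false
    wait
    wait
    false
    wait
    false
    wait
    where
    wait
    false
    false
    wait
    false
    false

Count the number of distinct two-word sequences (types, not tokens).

20 tokens → 19 bigram windows in total.
Repeated bigrams (each contributes count−1 duplicates):
  false wait: 5
  wait false: 5
  false false: 4
11 duplicate windows → 19 − 11 = 8 distinct.

8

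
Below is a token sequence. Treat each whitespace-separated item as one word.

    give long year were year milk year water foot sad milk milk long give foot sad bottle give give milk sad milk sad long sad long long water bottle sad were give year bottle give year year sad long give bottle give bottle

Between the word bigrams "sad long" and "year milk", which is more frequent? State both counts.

"sad long": 3 occurrences
"year milk": 1 occurrence

"sad long" (3 vs 1)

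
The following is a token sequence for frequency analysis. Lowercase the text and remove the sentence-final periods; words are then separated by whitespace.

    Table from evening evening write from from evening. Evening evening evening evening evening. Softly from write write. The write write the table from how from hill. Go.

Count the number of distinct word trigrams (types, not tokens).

20

27 tokens → 25 trigram windows in total.
Repeated trigrams (each contributes count−1 duplicates):
  evening evening evening: 4
  from evening evening: 2
  write write the: 2
5 duplicate windows → 25 − 5 = 20 distinct.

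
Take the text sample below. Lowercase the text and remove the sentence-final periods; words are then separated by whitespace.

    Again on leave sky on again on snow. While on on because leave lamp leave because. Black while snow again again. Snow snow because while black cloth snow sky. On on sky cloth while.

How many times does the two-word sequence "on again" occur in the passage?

Scanning the 33 overlapping bigram windows for "on again":
  position 5–6: on again

1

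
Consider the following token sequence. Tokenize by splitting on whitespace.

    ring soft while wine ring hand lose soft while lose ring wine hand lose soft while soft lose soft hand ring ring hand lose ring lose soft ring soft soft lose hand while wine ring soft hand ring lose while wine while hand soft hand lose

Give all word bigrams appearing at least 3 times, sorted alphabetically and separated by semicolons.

Bigram counts meeting the condition (at least 3 times):
  hand lose: 4
  lose soft: 4
  ring soft: 3
  soft hand: 3
  soft while: 3
  while wine: 3

hand lose; lose soft; ring soft; soft hand; soft while; while wine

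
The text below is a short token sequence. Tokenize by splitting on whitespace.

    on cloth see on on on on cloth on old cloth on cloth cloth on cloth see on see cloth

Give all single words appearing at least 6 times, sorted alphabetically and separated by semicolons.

cloth; on

Unigram counts meeting the condition (at least 6 times):
  cloth: 7
  on: 9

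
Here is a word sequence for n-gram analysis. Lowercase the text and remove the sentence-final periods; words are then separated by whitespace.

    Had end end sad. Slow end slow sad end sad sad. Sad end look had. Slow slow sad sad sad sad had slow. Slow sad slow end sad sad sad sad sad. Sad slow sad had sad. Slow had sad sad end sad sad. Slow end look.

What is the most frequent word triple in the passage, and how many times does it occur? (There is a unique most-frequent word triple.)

"sad sad sad", 7 times

Trigram frequencies (highest first):
  sad sad sad: 7
  sad slow end: 3
  end sad sad: 3
  sad end sad: 2
  sad sad end: 2
  had slow slow: 2
  … (24 more, each ≤ 2)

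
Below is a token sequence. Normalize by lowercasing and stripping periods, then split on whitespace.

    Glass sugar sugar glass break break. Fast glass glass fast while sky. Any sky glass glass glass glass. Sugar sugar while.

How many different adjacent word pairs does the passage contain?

21 tokens → 20 bigram windows in total.
Repeated bigrams (each contributes count−1 duplicates):
  glass glass: 4
  glass sugar: 2
  sugar sugar: 2
5 duplicate windows → 20 − 5 = 15 distinct.

15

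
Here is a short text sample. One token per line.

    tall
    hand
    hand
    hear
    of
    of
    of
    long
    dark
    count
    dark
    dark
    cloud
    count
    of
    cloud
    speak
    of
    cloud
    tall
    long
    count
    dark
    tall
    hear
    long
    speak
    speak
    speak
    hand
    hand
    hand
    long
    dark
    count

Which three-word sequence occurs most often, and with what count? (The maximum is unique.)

Trigram frequencies (highest first):
  long dark count: 2
  tall hand hand: 1
  hand hand hear: 1
  hand hear of: 1
  hear of of: 1
  of of of: 1
  … (26 more, each ≤ 1)

"long dark count", 2 times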